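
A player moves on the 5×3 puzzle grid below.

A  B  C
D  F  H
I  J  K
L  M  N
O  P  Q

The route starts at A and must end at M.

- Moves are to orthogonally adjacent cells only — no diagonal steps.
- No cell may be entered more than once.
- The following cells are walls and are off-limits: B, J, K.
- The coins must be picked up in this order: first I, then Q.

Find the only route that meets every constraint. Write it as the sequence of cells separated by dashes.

A - D - I - L - O - P - Q - N - M

The waypoints must appear in the order I, Q, with no cell reused.
Route from A: 4× down (reaching O), 2× right (reaching Q), up to N, left to M — 8 moves in all.
Check: order respected (I at step 2, Q at step 6).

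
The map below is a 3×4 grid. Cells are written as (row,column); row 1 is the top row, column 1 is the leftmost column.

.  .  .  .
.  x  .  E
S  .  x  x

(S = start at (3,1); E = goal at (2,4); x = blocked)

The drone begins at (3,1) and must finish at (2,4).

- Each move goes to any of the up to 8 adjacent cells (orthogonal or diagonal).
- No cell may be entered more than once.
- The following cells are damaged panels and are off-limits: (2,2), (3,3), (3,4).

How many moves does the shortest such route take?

3

With diagonal moves allowed, the Chebyshev distance max(|Δrow|,|Δcol|) from (3,1) to (2,4) is 3, so at least 3 moves are needed.
A route of 3 moves achieves this: (3,1) → (3,2) → (2,3) → (2,4).
Since 3 matches the lower bound, it is optimal.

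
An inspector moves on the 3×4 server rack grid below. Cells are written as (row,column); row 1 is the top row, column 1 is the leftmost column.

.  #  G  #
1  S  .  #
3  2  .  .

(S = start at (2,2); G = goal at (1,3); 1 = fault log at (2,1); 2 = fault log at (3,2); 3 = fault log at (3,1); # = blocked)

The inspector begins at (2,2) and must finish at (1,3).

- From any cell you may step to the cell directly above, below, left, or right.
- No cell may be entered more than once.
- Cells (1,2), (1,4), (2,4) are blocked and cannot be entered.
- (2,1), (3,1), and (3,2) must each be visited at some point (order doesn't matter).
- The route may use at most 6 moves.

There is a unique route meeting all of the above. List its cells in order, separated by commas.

Any route must reach (2,1), (3,1), and (3,2) and still end at (1,3) within 6 moves, so the order of the required stops is forced.
Route from (2,2): left to (2,1), down to (3,1), 2× right (reaching (3,3)), 2× up (reaching (1,3)) — 6 moves in all.
Check: all required cells visited; 6 ≤ 6 moves.

(2,2), (2,1), (3,1), (3,2), (3,3), (2,3), (1,3)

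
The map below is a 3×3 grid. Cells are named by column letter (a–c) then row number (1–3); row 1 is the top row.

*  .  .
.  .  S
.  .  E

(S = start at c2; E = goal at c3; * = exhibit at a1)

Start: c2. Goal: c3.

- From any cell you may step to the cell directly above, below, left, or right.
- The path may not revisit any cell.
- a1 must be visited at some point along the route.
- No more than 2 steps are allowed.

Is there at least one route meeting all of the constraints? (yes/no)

no

Even ignoring the no-revisit rule, getting from c2 to c3 via a1 needs at least 3 + 4 = 7 moves (Manhattan distance per leg), which exceeds the 2-move limit.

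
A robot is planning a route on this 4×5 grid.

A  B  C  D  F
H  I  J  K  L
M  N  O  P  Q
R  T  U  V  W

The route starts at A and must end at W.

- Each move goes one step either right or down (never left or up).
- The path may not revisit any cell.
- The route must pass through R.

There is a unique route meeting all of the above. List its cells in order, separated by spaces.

Moves only go right or down, so the column and row indices never decrease.
Route from A: down 3 to R, right 4 to W — 7 moves in all.
Check: all required cells visited.

A H M R T U V W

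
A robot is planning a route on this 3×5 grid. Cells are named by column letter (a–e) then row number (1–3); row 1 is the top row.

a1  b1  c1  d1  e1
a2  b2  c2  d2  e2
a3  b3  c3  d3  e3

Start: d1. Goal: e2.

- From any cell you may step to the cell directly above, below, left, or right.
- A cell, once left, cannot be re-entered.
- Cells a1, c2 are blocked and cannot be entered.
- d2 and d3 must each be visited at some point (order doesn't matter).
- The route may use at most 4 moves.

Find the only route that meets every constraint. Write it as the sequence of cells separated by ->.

d1 -> d2 -> d3 -> e3 -> e2

The 4-move cap with required stops at d2, d3 leaves no slack for detours.
Route from d1: down 2 to d3, right 1 to e3, up 1 to e2 — 4 moves in all.
Check: all required cells visited; 4 ≤ 4 moves.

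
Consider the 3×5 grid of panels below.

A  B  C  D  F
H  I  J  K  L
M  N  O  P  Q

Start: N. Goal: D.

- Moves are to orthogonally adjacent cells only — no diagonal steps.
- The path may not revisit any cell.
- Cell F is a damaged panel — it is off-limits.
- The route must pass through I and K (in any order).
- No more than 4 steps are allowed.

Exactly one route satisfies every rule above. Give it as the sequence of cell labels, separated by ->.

N -> I -> J -> K -> D

The budget equals the shortest possible length, so every move has to be on a shortest route through the required cells.
Route from N: up 1 to I, right 2 to K, up 1 to D — 4 moves in all.
Check: all required cells visited; 4 ≤ 4 moves.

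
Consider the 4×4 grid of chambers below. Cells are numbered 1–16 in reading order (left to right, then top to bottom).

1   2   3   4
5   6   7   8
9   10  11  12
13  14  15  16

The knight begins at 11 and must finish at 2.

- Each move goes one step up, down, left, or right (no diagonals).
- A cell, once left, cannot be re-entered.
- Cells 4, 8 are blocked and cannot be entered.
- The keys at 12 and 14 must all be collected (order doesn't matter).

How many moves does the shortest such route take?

7

Any route passes through 12 and 14 in some order between 11 and 2. Summing Manhattan distances along each leg and taking the cheapest ordering (11 → 12 → 14 → 2) gives a lower bound of 1 + 3 + 3 = 7 moves.
A route of 7 moves achieves this: 11 → 12 → 16 → 15 → 14 → 10 → 6 → 2.
Since 7 matches the lower bound, it is optimal.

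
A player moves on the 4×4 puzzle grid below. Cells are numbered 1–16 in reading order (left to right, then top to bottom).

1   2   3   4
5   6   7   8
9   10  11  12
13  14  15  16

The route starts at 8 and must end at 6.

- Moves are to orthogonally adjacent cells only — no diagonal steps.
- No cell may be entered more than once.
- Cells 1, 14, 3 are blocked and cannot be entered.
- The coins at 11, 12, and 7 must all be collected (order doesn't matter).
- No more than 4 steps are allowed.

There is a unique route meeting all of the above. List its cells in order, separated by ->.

8 -> 12 -> 11 -> 7 -> 6

The budget equals the shortest possible length, so every move has to be on a shortest route through the required cells.
Route from 8: down 1 to 12, left 1 to 11, up 1 to 7, left 1 to 6 — 4 moves in all.
Check: all required cells visited; 4 ≤ 4 moves.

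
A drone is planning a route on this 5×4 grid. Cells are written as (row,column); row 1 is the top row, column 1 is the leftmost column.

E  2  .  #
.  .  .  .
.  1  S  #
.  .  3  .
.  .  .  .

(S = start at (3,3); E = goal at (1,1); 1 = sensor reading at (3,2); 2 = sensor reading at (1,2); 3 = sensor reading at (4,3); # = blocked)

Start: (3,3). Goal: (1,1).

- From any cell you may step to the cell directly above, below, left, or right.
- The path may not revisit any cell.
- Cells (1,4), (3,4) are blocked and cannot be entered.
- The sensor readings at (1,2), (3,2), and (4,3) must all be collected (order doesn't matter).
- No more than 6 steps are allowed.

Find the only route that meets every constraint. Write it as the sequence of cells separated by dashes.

The 6-move cap with required stops at (1,2), (3,2), (4,3) leaves no slack for detours.
Route from (3,3): down 1 to (4,3), left 1 to (4,2), up 3 to (1,2), left 1 to (1,1) — 6 moves in all.
Check: all required cells visited; 6 ≤ 6 moves.

(3,3) - (4,3) - (4,2) - (3,2) - (2,2) - (1,2) - (1,1)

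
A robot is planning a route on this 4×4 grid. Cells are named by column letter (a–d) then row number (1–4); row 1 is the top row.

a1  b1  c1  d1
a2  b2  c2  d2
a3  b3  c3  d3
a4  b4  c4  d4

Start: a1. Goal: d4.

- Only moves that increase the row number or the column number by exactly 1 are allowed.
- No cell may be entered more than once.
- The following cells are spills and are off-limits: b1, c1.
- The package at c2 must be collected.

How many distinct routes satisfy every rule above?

3

A right/down-only route from a1 to d4 makes exactly 3 down-moves and 3 right-moves in some order.
With no other constraints that would be C(6,3) = 20 routes.
Split at c2 and multiply the segment counts (each segment already excludes blocked cells): a1→c2: 1; c2→d4: 3; product = 3.
That gives 3 routes.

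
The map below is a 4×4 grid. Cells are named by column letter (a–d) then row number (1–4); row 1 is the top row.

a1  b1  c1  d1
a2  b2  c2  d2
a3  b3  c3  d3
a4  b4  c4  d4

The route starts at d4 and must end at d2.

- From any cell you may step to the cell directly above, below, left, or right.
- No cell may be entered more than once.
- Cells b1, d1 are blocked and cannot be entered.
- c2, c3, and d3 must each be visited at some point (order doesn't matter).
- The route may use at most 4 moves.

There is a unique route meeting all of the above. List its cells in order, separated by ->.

The budget equals the shortest possible length, so every move has to be on a shortest route through the required cells.
Route from d4: up 1 to d3, left 1 to c3, up 1 to c2, right 1 to d2 — 4 moves in all.
Check: all required cells visited; 4 ≤ 4 moves.

d4 -> d3 -> c3 -> c2 -> d2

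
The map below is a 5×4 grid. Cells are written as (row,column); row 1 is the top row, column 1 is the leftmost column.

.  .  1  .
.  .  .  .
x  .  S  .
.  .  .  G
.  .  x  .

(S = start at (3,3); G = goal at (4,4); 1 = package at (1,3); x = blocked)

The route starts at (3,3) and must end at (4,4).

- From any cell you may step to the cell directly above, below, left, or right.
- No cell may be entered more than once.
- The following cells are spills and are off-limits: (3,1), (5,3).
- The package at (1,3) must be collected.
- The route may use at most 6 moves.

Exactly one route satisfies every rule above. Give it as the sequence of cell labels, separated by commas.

The 6-move cap with required stops at (1,3) leaves no slack for detours.
Route from (3,3): up 2 to (1,3), right 1 to (1,4), down 3 to (4,4) — 6 moves in all.
Check: all required cells visited; 6 ≤ 6 moves.

(3,3), (2,3), (1,3), (1,4), (2,4), (3,4), (4,4)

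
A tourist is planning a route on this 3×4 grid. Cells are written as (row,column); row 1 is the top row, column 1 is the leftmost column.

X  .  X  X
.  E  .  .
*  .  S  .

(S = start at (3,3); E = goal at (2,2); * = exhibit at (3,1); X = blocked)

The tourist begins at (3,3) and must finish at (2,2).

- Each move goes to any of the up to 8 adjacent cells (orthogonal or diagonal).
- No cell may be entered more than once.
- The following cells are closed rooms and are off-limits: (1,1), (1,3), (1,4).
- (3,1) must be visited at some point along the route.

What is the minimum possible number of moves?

Any route passes through (3,1) somewhere between (3,3) and (2,2). Summing Chebyshev distances along the two legs ((3,3) → (3,1) → (2,2)) gives a lower bound of 2 + 1 = 3 moves.
A route of 3 moves achieves this: (3,3) → (3,2) → (3,1) → (2,2).
Since 3 matches the lower bound, it is optimal.

3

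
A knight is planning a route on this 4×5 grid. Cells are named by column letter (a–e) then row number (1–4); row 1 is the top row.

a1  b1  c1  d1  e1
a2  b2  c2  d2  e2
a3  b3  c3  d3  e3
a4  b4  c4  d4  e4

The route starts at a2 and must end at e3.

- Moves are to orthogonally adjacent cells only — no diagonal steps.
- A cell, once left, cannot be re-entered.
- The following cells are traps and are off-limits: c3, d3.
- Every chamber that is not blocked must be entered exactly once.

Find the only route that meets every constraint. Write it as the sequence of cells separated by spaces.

Need to visit all 18 open cells exactly once, starting at a2 and ending at e3.
Cell a4 has only two open neighbours (a3 and b4), so the path must pass straight through it: one of those is the cell it's entered from and the other is where it exits.
Route from a2: up 1 to a1, right 4 to e1, down 1 to e2, left 3 to b2, down 1 to b3, left 1 to a3, down 1 to a4, right 4 to e4, up 1 to e3 — 17 moves in all.
Check: all 18 open cells covered.

a2 a1 b1 c1 d1 e1 e2 d2 c2 b2 b3 a3 a4 b4 c4 d4 e4 e3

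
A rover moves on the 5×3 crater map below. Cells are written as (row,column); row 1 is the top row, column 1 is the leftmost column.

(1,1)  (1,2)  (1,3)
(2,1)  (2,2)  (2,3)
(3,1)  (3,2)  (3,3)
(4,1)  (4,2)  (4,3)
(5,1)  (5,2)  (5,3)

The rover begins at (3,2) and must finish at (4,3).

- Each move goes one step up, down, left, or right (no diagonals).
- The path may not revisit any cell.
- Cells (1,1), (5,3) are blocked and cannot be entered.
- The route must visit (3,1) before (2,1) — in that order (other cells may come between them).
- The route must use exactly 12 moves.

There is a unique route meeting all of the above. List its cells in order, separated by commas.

(3,2), (4,2), (5,2), (5,1), (4,1), (3,1), (2,1), (2,2), (1,2), (1,3), (2,3), (3,3), (4,3)

The waypoints must appear in the order (3,1), (2,1), with no cell reused.
Route from (3,2): down 2 to (5,2), left 1 to (5,1), up 3 to (2,1), right 1 to (2,2), up 1 to (1,2), right 1 to (1,3), down 3 to (4,3) — 12 moves in all.
Check: order respected ((3,1) at step 5, (2,1) at step 6); 12 moves as required.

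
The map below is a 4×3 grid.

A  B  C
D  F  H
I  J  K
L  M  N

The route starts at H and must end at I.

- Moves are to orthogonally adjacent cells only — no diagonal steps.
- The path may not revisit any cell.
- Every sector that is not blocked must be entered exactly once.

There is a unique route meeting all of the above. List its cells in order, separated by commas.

Need to visit all 12 open cells exactly once, starting at H and ending at I.
Cell C has only two open neighbours (H and B), so the path must pass straight through it: one of those is the cell it's entered from and the other is where it exits.
Route from H: up to C, 2× left (reaching A), down to D, right to F, down to J, right to K, down to N, 2× left (reaching L), up to I — 11 moves in all.
Check: all 12 open cells covered.

H, C, B, A, D, F, J, K, N, M, L, I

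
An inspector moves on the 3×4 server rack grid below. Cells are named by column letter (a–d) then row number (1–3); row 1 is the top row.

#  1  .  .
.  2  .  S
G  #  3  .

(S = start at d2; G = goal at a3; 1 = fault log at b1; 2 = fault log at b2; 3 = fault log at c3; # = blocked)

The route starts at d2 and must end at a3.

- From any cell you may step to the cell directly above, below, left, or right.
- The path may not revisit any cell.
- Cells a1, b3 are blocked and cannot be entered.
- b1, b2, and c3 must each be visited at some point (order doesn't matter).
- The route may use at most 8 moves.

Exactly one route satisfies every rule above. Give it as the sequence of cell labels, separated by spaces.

The budget equals the shortest possible length, so every move has to be on a shortest route through the required cells.
Route from d2: down to d3, left to c3, 2× up (reaching c1), left to b1, down to b2, left to a2, down to a3 — 8 moves in all.
Check: all required cells visited; 8 ≤ 8 moves.

d2 d3 c3 c2 c1 b1 b2 a2 a3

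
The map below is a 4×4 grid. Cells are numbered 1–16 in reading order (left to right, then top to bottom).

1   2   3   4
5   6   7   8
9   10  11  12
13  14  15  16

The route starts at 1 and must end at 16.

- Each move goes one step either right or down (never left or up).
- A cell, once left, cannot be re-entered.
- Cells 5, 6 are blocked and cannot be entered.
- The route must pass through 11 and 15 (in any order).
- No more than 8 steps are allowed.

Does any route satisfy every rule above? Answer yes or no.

One route that works: 1 → 2 → 3 → 7 → 11 → 15 → 16.

yes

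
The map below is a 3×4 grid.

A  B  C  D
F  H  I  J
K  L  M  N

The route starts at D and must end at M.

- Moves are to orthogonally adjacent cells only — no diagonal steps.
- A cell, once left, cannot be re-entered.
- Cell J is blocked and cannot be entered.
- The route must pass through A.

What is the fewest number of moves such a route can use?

7

Any route passes through A somewhere between D and M. Summing Manhattan distances along the two legs (D → A → M) gives a lower bound of 3 + 4 = 7 moves.
A route of 7 moves achieves this: D → C → B → A → F → K → L → M.
Since 7 matches the lower bound, it is optimal.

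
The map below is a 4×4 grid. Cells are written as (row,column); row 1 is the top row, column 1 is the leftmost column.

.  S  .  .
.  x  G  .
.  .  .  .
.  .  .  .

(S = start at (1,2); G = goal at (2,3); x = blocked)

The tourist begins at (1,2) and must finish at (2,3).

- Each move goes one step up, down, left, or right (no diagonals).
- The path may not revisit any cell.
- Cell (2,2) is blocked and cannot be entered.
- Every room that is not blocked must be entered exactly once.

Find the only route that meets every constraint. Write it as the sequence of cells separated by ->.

(1,2) -> (1,1) -> (2,1) -> (3,1) -> (4,1) -> (4,2) -> (3,2) -> (3,3) -> (4,3) -> (4,4) -> (3,4) -> (2,4) -> (1,4) -> (1,3) -> (2,3)

Need to visit all 15 open cells exactly once, starting at (1,2) and ending at (2,3).
Route from (1,2): left 1 to (1,1), down 3 to (4,1), right 1 to (4,2), up 1 to (3,2), right 1 to (3,3), down 1 to (4,3), right 1 to (4,4), up 3 to (1,4), left 1 to (1,3), down 1 to (2,3) — 14 moves in all.
Check: all 15 open cells covered.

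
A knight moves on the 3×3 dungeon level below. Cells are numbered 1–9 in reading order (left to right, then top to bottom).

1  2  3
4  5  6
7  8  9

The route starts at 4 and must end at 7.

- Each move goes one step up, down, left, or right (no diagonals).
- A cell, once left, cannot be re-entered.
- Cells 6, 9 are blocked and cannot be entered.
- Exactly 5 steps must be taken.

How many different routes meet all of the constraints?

Need simple routes of exactly 5 moves from 4 to 7 (Manhattan distance 1, so 2 moves are spent on a detour and 2 undoing it).
Enumerating: 4 1 2 5 8 7.
That gives 1 route.

1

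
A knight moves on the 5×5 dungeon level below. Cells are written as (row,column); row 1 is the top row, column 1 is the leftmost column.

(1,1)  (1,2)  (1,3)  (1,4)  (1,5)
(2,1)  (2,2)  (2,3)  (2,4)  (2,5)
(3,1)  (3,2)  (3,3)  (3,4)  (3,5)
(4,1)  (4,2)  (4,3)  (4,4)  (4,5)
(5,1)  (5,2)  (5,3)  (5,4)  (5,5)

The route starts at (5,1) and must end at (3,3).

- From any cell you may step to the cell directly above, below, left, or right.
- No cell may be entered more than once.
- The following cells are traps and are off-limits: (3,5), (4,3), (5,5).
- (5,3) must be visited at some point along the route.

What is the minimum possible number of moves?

Any route passes through (5,3) somewhere between (5,1) and (3,3). Summing Manhattan distances along the two legs ((5,1) → (5,3) → (3,3)) gives a lower bound of 2 + 2 = 4 moves.
That bound ignores the blocked cells. Measuring each leg by the fewest moves that actually steer around them ((5,1)→(5,3): 2; (5,3)→(3,3): 4) raises the lower bound to 6.
A route of 6 moves exists: (5,1) → (5,2) → (5,3) → (5,4) → (4,4) → (3,4) → (3,3).
Since 6 matches that lower bound, it is optimal.

6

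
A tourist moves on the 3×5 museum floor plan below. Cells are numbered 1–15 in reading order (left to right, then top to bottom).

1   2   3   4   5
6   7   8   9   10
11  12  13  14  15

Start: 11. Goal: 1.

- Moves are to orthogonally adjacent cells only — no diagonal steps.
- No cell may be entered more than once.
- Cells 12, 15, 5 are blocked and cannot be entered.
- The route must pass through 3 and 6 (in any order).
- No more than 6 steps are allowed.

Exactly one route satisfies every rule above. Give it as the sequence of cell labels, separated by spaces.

The 6-move cap with required stops at 3, 6 leaves no slack for detours.
Route from 11: up to 6, 2× right (reaching 8), up to 3, 2× left (reaching 1) — 6 moves in all.
Check: all required cells visited; 6 ≤ 6 moves.

11 6 7 8 3 2 1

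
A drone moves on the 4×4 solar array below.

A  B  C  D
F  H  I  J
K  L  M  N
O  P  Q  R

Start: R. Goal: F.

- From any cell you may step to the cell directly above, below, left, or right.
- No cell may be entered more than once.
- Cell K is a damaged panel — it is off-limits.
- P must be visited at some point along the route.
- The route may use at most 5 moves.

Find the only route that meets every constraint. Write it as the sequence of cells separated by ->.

The budget equals the shortest possible length, so every move has to be on a shortest route through the required cells.
Route from R: 2× left (reaching P), 2× up (reaching H), left to F — 5 moves in all.
Check: all required cells visited; 5 ≤ 5 moves.

R -> Q -> P -> L -> H -> F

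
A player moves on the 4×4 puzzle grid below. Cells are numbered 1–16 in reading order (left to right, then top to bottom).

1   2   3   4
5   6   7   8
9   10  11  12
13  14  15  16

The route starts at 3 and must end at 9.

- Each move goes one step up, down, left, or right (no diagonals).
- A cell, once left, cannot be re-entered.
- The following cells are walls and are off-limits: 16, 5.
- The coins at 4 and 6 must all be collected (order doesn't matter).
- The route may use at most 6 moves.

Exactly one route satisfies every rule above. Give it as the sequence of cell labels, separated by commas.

Any route must reach 4 and 6 and still end at 9 within 6 moves, so the order of the required stops is forced.
Route from 3: right 1 to 4, down 1 to 8, left 2 to 6, down 1 to 10, left 1 to 9 — 6 moves in all.
Check: all required cells visited; 6 ≤ 6 moves.

3, 4, 8, 7, 6, 10, 9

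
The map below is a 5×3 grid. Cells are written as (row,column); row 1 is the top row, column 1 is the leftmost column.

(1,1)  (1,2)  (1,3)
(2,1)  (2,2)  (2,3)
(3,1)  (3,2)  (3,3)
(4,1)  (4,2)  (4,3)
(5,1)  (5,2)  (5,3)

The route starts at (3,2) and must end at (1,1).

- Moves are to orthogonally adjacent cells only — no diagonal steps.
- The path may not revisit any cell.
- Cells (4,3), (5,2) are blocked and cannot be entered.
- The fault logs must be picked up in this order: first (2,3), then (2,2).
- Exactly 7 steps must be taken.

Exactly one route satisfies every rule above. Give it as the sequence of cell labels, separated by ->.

(3,2) -> (3,3) -> (2,3) -> (1,3) -> (1,2) -> (2,2) -> (2,1) -> (1,1)

The waypoints must appear in the order (2,3), (2,2), with no cell reused.
Route from (3,2): right to (3,3), 2× up (reaching (1,3)), left to (1,2), down to (2,2), left to (2,1), up to (1,1) — 7 moves in all.
Check: order respected ((2,3) at step 2, (2,2) at step 5); 7 moves as required.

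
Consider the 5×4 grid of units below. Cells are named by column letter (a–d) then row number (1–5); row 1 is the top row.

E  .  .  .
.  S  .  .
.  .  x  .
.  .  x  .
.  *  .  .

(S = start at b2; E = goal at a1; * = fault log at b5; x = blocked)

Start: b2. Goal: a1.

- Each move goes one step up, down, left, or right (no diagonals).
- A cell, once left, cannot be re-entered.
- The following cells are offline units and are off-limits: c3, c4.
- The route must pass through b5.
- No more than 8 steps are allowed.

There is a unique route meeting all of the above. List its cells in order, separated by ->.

The 8-move cap with required stops at b5 leaves no slack for detours.
Route from b2: 3× down (reaching b5), left to a5, 4× up (reaching a1) — 8 moves in all.
Check: all required cells visited; 8 ≤ 8 moves.

b2 -> b3 -> b4 -> b5 -> a5 -> a4 -> a3 -> a2 -> a1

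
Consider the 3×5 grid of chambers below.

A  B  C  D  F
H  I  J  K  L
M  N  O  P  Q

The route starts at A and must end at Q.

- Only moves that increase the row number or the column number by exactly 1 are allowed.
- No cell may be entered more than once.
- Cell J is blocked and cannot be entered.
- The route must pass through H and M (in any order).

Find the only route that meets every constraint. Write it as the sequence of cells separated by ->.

A -> H -> M -> N -> O -> P -> Q

Moves only go right or down, so the column and row indices never decrease.
Route from A: down 2 to M, right 4 to Q — 6 moves in all.
Check: all required cells visited.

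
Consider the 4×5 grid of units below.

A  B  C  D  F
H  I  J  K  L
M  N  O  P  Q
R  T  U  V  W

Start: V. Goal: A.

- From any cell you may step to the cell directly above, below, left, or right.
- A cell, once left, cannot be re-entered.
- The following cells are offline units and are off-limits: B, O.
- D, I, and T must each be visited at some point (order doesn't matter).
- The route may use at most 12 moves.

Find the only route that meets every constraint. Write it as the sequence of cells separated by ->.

The budget equals the shortest possible length, so every move has to be on a shortest route through the required cells.
Route from V: up 3 to D, left 1 to C, down 1 to J, left 1 to I, down 2 to T, left 1 to R, up 3 to A — 12 moves in all.
Check: all required cells visited; 12 ≤ 12 moves.

V -> P -> K -> D -> C -> J -> I -> N -> T -> R -> M -> H -> A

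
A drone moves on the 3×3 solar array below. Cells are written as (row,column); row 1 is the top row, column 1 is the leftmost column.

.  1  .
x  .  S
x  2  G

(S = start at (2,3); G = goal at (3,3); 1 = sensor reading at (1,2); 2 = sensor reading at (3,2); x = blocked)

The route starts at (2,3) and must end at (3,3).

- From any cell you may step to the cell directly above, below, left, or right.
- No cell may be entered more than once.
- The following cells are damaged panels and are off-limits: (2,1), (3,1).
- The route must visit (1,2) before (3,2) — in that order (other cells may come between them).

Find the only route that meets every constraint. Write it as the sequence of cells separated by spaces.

The waypoints must appear in the order (1,2), (3,2), with no cell reused.
Route from (2,3): up 1 to (1,3), left 1 to (1,2), down 2 to (3,2), right 1 to (3,3) — 5 moves in all.
Check: order respected (1 at step 2, 2 at step 4).

(2,3) (1,3) (1,2) (2,2) (3,2) (3,3)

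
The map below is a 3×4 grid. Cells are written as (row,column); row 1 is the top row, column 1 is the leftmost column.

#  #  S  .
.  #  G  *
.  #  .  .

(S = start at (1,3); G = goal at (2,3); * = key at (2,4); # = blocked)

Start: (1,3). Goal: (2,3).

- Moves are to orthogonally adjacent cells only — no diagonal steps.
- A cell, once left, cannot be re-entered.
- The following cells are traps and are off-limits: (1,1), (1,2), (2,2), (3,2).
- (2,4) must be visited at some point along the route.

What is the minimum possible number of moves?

3

Any route passes through (2,4) somewhere between (1,3) and (2,3). Summing Manhattan distances along the two legs ((1,3) → (2,4) → (2,3)) gives a lower bound of 2 + 1 = 3 moves.
A route of 3 moves achieves this: (1,3) → (1,4) → (2,4) → (2,3).
Since 3 matches the lower bound, it is optimal.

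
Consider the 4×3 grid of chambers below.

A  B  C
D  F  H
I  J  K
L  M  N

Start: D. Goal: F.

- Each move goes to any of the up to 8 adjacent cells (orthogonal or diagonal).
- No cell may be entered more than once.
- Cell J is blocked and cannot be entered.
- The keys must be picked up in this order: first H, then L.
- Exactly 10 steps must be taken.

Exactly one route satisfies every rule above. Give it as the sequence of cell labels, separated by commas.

The waypoints must appear in the order H, L, with no cell reused.
Route from D: up 1 to A, right 2 to C, down 3 to N, left 2 to L, up 1 to I, up-right 1 to F — 10 moves in all.
Check: order respected (H at step 4, L at step 8); 10 moves as required.

D, A, B, C, H, K, N, M, L, I, F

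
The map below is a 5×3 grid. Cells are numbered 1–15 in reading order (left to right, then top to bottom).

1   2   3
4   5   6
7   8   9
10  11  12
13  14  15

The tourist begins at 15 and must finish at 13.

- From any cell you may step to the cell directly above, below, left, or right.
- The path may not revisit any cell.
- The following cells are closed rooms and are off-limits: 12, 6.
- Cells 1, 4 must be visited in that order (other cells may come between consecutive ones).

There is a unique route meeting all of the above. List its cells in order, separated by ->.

15 -> 14 -> 11 -> 8 -> 5 -> 2 -> 1 -> 4 -> 7 -> 10 -> 13

The waypoints must appear in the order 1, 4, with no cell reused.
Route from 15: left 1 to 14, up 4 to 2, left 1 to 1, down 4 to 13 — 10 moves in all.
Check: order respected (1 at step 6, 4 at step 7).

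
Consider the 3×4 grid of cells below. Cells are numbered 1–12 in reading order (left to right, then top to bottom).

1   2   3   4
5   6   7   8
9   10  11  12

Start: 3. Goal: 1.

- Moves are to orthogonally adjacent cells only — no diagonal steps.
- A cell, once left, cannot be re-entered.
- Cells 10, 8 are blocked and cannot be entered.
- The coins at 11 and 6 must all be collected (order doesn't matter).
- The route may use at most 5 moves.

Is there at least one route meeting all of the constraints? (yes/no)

no

Even ignoring the no-revisit rule, getting from 3 to 1, taking the cheapest ordering 3 → 11 → 6 → 1 needs at least 2 + 2 + 2 = 6 moves (Manhattan distance per leg), which exceeds the 5-move limit.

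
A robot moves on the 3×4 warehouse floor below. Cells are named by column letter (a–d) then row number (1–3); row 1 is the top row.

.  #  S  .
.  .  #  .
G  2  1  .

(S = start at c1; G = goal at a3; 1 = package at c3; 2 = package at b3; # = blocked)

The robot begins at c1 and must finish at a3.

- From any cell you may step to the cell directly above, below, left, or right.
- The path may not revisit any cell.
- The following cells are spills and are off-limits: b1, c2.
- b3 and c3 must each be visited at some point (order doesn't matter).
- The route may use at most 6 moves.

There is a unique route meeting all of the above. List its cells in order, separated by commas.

The budget equals the shortest possible length, so every move has to be on a shortest route through the required cells.
Route from c1: right to d1, 2× down (reaching d3), 3× left (reaching a3) — 6 moves in all.
Check: all required cells visited; 6 ≤ 6 moves.

c1, d1, d2, d3, c3, b3, a3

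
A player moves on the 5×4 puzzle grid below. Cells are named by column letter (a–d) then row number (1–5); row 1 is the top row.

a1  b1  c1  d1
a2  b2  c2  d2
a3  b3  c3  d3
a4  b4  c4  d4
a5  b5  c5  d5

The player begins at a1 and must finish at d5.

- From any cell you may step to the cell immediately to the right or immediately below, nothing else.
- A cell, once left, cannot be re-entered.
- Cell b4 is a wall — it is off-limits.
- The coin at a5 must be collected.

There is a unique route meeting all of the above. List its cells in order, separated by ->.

a1 -> a2 -> a3 -> a4 -> a5 -> b5 -> c5 -> d5

Moves only go right or down, so the column and row indices never decrease.
Route from a1: down 4 to a5, right 3 to d5 — 7 moves in all.
Check: all required cells visited.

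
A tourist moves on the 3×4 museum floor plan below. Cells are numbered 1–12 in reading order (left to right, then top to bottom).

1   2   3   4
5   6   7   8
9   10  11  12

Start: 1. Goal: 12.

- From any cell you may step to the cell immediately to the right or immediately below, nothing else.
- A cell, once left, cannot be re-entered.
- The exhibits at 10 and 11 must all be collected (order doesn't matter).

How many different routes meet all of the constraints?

A right/down-only route from 1 to 12 makes exactly 2 down-moves and 3 right-moves in some order.
With no other constraints that would be C(5,2) = 10 routes.
A monotone route can only reach the required cells in the order 10, 11, so split there and multiply the segment counts: 1→10: 3; 10→11: 1; 11→12: 1; product = 3.
That gives 3 routes.

3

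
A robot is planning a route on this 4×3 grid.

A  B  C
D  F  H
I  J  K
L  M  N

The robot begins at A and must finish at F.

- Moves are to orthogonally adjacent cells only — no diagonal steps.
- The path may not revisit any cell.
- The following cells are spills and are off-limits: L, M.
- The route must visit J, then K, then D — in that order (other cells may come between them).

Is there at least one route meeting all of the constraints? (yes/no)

no

Ignoring the required order, 3 revisit-free routes from A to F pass through all of J, K, and D; the waypoint orders that occur are D → J → K (2); K → J → D (1) — never J → K → D.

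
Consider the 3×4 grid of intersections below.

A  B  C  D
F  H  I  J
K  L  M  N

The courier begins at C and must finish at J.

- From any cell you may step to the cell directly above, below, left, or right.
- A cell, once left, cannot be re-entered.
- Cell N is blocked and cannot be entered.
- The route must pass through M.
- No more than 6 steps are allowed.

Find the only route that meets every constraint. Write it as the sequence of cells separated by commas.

C, B, H, L, M, I, J

The budget equals the shortest possible length, so every move has to be on a shortest route through the required cells.
Route from C: left to B, 2× down (reaching L), right to M, up to I, right to J — 6 moves in all.
Check: all required cells visited; 6 ≤ 6 moves.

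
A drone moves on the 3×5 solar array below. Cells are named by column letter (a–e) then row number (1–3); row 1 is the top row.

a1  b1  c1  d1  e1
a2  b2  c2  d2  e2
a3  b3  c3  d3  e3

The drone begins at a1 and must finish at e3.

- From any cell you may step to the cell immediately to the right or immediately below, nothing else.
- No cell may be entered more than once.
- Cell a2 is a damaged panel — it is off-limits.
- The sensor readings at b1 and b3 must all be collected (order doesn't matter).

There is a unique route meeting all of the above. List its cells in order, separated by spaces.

a1 b1 b2 b3 c3 d3 e3

Moves only go right or down, so the column and row indices never decrease.
Route from a1: right 1 to b1, down 2 to b3, right 3 to e3 — 6 moves in all.
Check: all required cells visited.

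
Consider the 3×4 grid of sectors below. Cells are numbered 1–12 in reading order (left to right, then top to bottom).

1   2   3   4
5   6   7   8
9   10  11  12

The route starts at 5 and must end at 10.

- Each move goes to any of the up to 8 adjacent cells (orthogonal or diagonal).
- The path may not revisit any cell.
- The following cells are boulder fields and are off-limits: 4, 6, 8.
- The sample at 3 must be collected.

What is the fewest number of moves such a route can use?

Any route passes through 3 somewhere between 5 and 10. Summing Chebyshev distances along the two legs (5 → 3 → 10) gives a lower bound of 2 + 2 = 4 moves.
A route of 4 moves achieves this: 5 → 2 → 3 → 7 → 10.
Since 4 matches the lower bound, it is optimal.

4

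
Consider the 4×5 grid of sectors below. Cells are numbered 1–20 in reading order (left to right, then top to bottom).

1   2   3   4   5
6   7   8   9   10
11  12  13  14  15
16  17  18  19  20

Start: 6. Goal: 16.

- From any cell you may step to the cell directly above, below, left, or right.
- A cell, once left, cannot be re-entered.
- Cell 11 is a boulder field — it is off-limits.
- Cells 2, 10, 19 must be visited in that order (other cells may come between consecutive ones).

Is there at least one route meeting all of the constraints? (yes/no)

One route that works: 6 → 1 → 2 → 7 → 8 → 9 → 10 → 15 → 20 → 19 → 18 → 17 → 16.

yes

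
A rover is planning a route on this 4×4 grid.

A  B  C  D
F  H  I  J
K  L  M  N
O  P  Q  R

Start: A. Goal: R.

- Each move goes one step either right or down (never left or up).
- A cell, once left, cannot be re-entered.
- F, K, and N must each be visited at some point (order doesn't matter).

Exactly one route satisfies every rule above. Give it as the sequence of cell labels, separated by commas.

A, F, K, L, M, N, R

Moves only go right or down, so the column and row indices never decrease.
Route from A: 2× down (reaching K), 3× right (reaching N), down to R — 6 moves in all.
Check: all required cells visited.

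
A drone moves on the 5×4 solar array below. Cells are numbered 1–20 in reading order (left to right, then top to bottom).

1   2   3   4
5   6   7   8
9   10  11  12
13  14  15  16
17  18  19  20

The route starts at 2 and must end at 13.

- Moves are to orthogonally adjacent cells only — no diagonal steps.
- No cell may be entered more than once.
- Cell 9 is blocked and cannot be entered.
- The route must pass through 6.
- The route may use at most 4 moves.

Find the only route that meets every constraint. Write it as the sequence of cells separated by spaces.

2 6 10 14 13

Any route must reach 6 and still end at 13 within 4 moves, so the order of the required stops is forced.
Route from 2: down 3 to 14, left 1 to 13 — 4 moves in all.
Check: all required cells visited; 4 ≤ 4 moves.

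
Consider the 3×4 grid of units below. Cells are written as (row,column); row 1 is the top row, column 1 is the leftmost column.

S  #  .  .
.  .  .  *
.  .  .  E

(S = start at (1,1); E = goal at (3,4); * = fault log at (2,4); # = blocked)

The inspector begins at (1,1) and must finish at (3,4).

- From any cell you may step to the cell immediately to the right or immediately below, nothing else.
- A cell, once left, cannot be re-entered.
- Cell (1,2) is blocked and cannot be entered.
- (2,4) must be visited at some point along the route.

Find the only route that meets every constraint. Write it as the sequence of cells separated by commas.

Moves only go right or down, so the column and row indices never decrease.
Route from (1,1): down to (2,1), 3× right (reaching (2,4)), down to (3,4) — 5 moves in all.
Check: all required cells visited.

(1,1), (2,1), (2,2), (2,3), (2,4), (3,4)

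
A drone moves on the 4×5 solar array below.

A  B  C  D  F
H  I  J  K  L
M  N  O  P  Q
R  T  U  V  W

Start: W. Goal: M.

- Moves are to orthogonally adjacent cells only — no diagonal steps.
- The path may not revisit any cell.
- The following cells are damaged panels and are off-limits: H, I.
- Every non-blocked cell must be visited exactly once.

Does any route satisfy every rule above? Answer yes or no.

Cell A has only one open neighbour but is neither the start nor the goal, so a Hamiltonian route would have to both enter and leave it through the same neighbour — impossible without revisiting.

no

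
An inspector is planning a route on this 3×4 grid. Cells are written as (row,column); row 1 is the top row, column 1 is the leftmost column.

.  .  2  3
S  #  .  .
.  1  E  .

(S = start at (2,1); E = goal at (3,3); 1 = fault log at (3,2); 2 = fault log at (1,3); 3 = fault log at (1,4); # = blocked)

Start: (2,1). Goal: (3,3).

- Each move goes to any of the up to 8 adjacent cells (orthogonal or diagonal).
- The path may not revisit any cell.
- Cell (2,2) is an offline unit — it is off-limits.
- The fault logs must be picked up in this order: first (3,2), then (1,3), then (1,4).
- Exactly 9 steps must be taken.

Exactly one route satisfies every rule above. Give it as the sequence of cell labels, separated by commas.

The waypoints must appear in the order (3,2), (1,3), (1,4), with no cell reused.
Route from (2,1): down to (3,1), right to (3,2), up-right to (2,3), up-left to (1,2), 2× right (reaching (1,4)), 2× down (reaching (3,4)), left to (3,3) — 9 moves in all.
Check: order respected (1 at step 2, 2 at step 5, 3 at step 6); 9 moves as required.

(2,1), (3,1), (3,2), (2,3), (1,2), (1,3), (1,4), (2,4), (3,4), (3,3)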